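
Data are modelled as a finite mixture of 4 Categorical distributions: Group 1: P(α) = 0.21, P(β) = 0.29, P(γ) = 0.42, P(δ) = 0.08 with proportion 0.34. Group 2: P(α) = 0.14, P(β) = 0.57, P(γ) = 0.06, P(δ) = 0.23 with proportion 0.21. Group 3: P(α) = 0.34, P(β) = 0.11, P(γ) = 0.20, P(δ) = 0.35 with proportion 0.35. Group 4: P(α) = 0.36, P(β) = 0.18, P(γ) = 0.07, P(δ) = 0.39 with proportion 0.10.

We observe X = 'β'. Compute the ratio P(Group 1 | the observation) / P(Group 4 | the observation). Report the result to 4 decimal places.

Posterior odds = (w_i f_i(x)) / (w_j f_j(x)); the normalising sum cancels.
Evaluate each component's likelihood at the observed value:
  p_1 = 0.29
  p_2 = 0.57
  p_3 = 0.11
  p_4 = 0.18
0.0986 / 0.018 ≈ 5.4778

5.4778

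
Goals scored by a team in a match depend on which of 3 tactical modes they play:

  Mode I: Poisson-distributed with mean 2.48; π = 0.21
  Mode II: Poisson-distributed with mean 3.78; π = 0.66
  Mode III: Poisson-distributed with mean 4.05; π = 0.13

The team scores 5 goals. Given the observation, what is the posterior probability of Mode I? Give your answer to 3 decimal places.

0.105

P(component k | x) = π_k·f_k(x) / marginal(x), where marginal(x) = Σ_j π_j·f_j(x).
Evaluate each component's likelihood at the observed value:
  f_I = e^(−2.48)·2.48^5/5! = 0.0654677
  f_II = e^(−3.78)·3.78^5/5! = 0.146772
  f_III = e^(−4.05)·4.05^5/5! = 0.158198
Weight by the priors:
  π_I·f_I = 0.21 × 0.0654677 = 0.0137482
  π_II·f_II = 0.66 × 0.146772 = 0.0968698
  π_III·f_III = 0.13 × 0.158198 = 0.0205658
Marginal: 0.0137482 + 0.0968698 + 0.0205658 = 0.131184
Responsibility of Mode I: 0.0137482 / 0.131184 ≈ 0.105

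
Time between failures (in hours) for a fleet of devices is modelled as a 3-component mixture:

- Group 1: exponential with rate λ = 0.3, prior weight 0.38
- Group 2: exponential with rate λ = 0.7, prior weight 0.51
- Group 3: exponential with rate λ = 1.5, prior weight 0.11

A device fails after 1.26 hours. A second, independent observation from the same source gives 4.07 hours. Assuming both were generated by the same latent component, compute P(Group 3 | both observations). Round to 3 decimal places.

0.006

The responsibility of component k is w_k f_k(x) divided by Σ_j w_j f_j(x).
Since both observations come from the same component, the likelihood for component k is f_k(x₁)·f_k(x₂).
  f_1 = [0.3·e^(−0.3·1.26) = 0.3·e^(−0.3780) = 0.205569] × [0.0884805] = 0.0181889
  f_2 = [0.7·e^(−0.7·1.26) = 0.7·e^(−0.8820) = 0.289768] × [0.0405315] = 0.0117447
  f_3 = [1.5·e^(−1.5·1.26) = 1.5·e^(−1.8900) = 0.226608] × [0.00334752] = 0.000758574
Unnormalised posteriors:
  w_1·f_1 = 0.38 × 0.0181889 = 0.00691177
  w_2·f_2 = 0.51 × 0.0117447 = 0.00598982
  w_3·f_3 = 0.11 × 0.000758574 = 8.34432e-05
Sum: 0.00691177 + 0.00598982 + 8.34432e-05 = 0.012985
So the posterior for Group 3 is 8.34432e-05 / 0.012985 ≈ 0.006.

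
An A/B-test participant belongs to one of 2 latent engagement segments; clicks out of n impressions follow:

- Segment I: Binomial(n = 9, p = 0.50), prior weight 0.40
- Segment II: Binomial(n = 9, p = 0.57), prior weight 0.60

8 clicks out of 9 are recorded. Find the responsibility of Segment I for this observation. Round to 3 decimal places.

0.214

The responsibility of component k is π_k f_k(x) divided by Σ_j π_j f_j(x).
Component likelihoods at x = 8 clicks out of 9:
  L_I = 0.0175781
  L_II = 0.0431231
Weight by the priors:
  π_I·L_I = 0.40 × 0.0175781 = 0.00703125
  π_II·L_II = 0.60 × 0.0431231 = 0.0258739
Sum: 0.00703125 + 0.0258739 = 0.0329051
Responsibility of Segment I: 0.00703125 / 0.0329051 ≈ 0.214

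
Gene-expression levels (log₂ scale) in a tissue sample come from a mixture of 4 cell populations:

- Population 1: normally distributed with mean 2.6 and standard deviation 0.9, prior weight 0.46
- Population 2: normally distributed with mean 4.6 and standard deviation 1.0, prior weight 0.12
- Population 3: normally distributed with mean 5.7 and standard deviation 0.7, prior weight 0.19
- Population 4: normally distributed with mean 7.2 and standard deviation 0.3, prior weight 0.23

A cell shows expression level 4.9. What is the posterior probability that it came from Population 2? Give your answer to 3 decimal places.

Apply Bayes' rule: the posterior for each component is proportional to its prior times its likelihood at x.
Evaluate each component's likelihood at the observed value:
  p_1 = 0.0169242
  p_2 = 0.381388
  p_3 = 0.296614
  p_4 = 2.29275e-13
Weight by the priors:
  P(Z=1)·p_1 = 0.46 × 0.0169242 = 0.00778514
  P(Z=2)·p_2 = 0.12 × 0.381388 = 0.0457665
  P(Z=3)·p_3 = 0.19 × 0.296614 = 0.0563566
  P(Z=4)·p_4 = 0.23 × 2.29275e-13 = 5.27332e-14
Denominator: 0.00778514 + 0.0457665 + 0.0563566 + 5.27332e-14 = 0.109908
Responsibility of Population 2: 0.0457665 / 0.109908 ≈ 0.416

0.416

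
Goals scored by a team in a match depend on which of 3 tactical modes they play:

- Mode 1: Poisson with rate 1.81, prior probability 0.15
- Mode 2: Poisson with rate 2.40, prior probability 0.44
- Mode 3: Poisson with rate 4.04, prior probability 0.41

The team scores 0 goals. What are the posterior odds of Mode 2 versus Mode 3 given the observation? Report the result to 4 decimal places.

Since P(k|x) ∝ π_k f_k(x), the posterior odds are π_i f_i(x) / (π_j f_j(x)).
Poisson probabilities:
  L_1 = 0.163654
  L_2 = 0.090718
  L_3 = 0.0175975
0.0399159 / 0.00721496 ≈ 5.5324

5.5324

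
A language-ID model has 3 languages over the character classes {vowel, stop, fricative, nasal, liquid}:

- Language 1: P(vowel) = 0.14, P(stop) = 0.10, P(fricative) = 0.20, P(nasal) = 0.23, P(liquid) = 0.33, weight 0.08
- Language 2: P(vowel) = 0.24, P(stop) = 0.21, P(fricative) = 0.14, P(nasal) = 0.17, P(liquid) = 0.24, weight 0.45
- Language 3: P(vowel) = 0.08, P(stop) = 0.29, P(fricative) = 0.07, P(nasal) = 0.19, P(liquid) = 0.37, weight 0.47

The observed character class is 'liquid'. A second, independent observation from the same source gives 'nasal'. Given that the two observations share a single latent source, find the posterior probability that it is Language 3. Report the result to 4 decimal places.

Apply Bayes' rule: the posterior for each component is proportional to its prior times its likelihood at x.
Since both observations come from the same component, the likelihood for component k is f_k(x₁)·f_k(x₂).
  p_1 = [P(liquid | comp) = 0.33] × [0.23] = 0.0759
  p_2 = [P(liquid | comp) = 0.24] × [0.17] = 0.0408
  p_3 = [P(liquid | comp) = 0.37] × [0.19] = 0.0703
Weight by the priors:
  P(Z=1)·p_1 = 0.08 × 0.0759 = 0.006072
  P(Z=2)·p_2 = 0.45 × 0.0408 = 0.01836
  P(Z=3)·p_3 = 0.47 × 0.0703 = 0.033041
Marginal: 0.006072 + 0.01836 + 0.033041 = 0.057473
So the posterior for Language 3 is 0.033041 / 0.057473 ≈ 0.5749.

0.5749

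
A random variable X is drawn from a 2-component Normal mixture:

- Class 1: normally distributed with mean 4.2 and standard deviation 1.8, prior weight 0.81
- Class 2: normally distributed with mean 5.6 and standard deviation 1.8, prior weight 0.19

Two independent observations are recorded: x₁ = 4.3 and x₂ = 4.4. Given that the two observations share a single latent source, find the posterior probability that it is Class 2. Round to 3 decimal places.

0.127

Apply Bayes' rule: the posterior for each component is proportional to its prior times its likelihood at x.
Since both observations come from the same component, the likelihood for component k is f_k(x₁)·f_k(x₂).
  f_1 = [(1/(1.8·√(2π)))·exp(−(4.3−4.2)²/(2·1.8²)) = 0.221635·exp(-0.00154) = 0.221293] × [0.220271] = 0.0487443
  f_2 = [(1/(1.8·√(2π)))·exp(−(4.3−5.6)²/(2·1.8²)) = 0.221635·exp(-0.26080) = 0.170755] × [0.177471] = 0.030304
Multiply by the mixture weights:
  P(Z=1)·f_1 = 0.81 × 0.0487443 = 0.0394829
  P(Z=2)·f_2 = 0.19 × 0.030304 = 0.00575776
Sum: 0.0394829 + 0.00575776 = 0.0452407
P(Class 2 | data) ≈ 0.127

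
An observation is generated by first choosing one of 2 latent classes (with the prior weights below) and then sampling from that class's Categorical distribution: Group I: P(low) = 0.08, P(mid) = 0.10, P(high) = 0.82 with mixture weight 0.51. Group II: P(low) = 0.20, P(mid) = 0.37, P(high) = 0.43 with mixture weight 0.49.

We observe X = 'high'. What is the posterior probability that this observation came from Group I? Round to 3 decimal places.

P(component k | x) = w_k·f_k(x) / marginal(x), where marginal(x) = Σ_j w_j·f_j(x).
Component likelihoods at x = 'high':
  f_I = 0.82
  f_II = 0.43
Multiply by the mixture weights:
  w_I·f_I = 0.51 × 0.82 = 0.4182
  w_II·f_II = 0.49 × 0.43 = 0.2107
Normaliser: 0.4182 + 0.2107 = 0.6289
P(Group I | the observation) ≈ 0.665

0.665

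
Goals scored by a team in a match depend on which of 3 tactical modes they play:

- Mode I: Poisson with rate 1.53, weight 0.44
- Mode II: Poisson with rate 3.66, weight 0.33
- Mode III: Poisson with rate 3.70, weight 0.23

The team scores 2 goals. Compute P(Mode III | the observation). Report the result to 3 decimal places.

P(component k | x) = π_k·f_k(x) / marginal(x), where marginal(x) = Σ_j π_j·f_j(x).
Poisson probabilities:
  f_I = e^(−1.53)·1.53^2/2! = 0.253444
  f_II = e^(−3.66)·3.66^2/2! = 0.172351
  f_III = e^(−3.70)·3.70^2/2! = 0.169233
Weight by the priors:
  π_I·f_I = 0.44 × 0.253444 = 0.111515
  π_II·f_II = 0.33 × 0.172351 = 0.0568759
  π_III·f_III = 0.23 × 0.169233 = 0.0389235
Normaliser: 0.111515 + 0.0568759 + 0.0389235 = 0.207315
P(Mode III | 2 goals) = 0.0389235 / 0.207315 ≈ 0.188

0.188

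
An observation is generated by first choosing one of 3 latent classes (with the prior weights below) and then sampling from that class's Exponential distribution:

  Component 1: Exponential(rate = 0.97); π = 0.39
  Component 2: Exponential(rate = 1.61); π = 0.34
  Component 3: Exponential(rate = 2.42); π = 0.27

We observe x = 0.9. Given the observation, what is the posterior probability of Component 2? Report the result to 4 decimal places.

By Bayes' theorem, P(k | x) = π_k f_k(x) / Σ_j π_j f_j(x).
Evaluate each component's likelihood at the observed value:
  L_1 = 0.97·e^(−0.97·0.9) = 0.97·e^(−0.8730) = 0.405166
  L_2 = 1.61·e^(−1.61·0.9) = 1.61·e^(−1.4490) = 0.378036
  L_3 = 2.42·e^(−2.42·0.9) = 2.42·e^(−2.1780) = 0.274108
Multiply by the mixture weights:
  π_1·L_1 = 0.39 × 0.405166 = 0.158015
  π_2·L_2 = 0.34 × 0.378036 = 0.128532
  π_3·L_3 = 0.27 × 0.274108 = 0.0740092
Denominator: 0.158015 + 0.128532 + 0.0740092 = 0.360556
Responsibility of Component 2: 0.128532 / 0.360556 ≈ 0.3565

0.3565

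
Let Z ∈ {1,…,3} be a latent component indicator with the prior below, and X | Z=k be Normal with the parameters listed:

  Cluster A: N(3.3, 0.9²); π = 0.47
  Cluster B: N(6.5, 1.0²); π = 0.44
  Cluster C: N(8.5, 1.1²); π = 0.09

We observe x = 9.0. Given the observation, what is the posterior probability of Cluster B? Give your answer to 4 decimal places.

By Bayes' theorem, P(k | x) = π_k f_k(x) / Σ_j π_j f_j(x).
Normal densities:
  p_A = (1/(0.9·√(2π)))·exp(−(9.0−3.3)²/(2·0.9²)) = 0.443269·exp(-20.05556) = 8.64272e-10
  p_B = (1/(1.0·√(2π)))·exp(−(9.0−6.5)²/(2·1.0²)) = 0.398942·exp(-3.12500) = 0.0175283
  p_C = (1/(1.1·√(2π)))·exp(−(9.0−8.5)²/(2·1.1²)) = 0.362675·exp(-0.10331) = 0.327079
Prior × likelihood for each component:
  π_A·p_A = 0.47 × 8.64272e-10 = 4.06208e-10
  π_B·p_B = 0.44 × 0.0175283 = 0.00771245
  π_C·p_C = 0.09 × 0.327079 = 0.0294371
Denominator: 4.06208e-10 + 0.00771245 + 0.0294371 = 0.0371495
P(Cluster B | x) = 0.00771245 / 0.0371495 ≈ 0.2076

0.2076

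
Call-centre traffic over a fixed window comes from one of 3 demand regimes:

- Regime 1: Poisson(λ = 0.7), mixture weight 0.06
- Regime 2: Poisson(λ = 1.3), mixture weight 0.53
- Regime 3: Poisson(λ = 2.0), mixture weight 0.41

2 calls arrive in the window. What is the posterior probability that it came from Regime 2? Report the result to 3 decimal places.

0.508

Posterior ∝ prior × likelihood, so P(k | x) ∝ P(Z=k) f_k(x); normalise over all components.
Evaluate each component's likelihood at the observed value:
  p_1 = e^(−0.7)·0.7^2/2! = 0.121663
  p_2 = e^(−1.3)·1.3^2/2! = 0.230289
  p_3 = e^(−2.0)·2.0^2/2! = 0.270671
Prior × likelihood for each component:
  P(Z=1)·p_1 = 0.06 × 0.121663 = 0.0072998
  P(Z=2)·p_2 = 0.53 × 0.230289 = 0.122053
  P(Z=3)·p_3 = 0.41 × 0.270671 = 0.110975
Evidence: 0.0072998 + 0.122053 + 0.110975 = 0.240328
P(Regime 2 | the observation) = 0.122053 / 0.240328 ≈ 0.508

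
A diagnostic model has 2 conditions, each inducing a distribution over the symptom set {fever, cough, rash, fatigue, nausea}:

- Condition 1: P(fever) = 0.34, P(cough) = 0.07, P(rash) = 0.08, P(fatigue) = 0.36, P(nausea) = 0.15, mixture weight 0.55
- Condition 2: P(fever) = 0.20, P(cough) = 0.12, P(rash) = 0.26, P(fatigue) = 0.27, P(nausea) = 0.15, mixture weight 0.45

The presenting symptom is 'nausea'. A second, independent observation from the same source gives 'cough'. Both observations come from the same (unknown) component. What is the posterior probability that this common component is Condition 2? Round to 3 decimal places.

0.584

The responsibility of component k is P(Z=k) f_k(x) divided by Σ_j P(Z=j) f_j(x).
Since both observations come from the same component, the likelihood for component k is f_k(x₁)·f_k(x₂).
  p_1 = [P(nausea | comp) = 0.15] × [0.07] = 0.0105
  p_2 = [P(nausea | comp) = 0.15] × [0.12] = 0.018
Prior × likelihood for each component:
  P(Z=1)·p_1 = 0.55 × 0.0105 = 0.005775
  P(Z=2)·p_2 = 0.45 × 0.018 = 0.0081
Evidence: 0.005775 + 0.0081 = 0.013875
So the posterior for Condition 2 is 0.0081 / 0.013875 ≈ 0.584.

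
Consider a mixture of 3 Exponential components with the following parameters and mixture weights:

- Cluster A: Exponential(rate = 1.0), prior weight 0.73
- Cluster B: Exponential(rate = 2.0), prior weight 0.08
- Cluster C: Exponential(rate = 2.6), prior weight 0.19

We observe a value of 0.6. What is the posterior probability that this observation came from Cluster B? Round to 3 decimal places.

Posterior ∝ prior × likelihood, so P(k | x) ∝ π_k f_k(x); normalise over all components.
Exponential densities:
  L_A = 0.548812
  L_B = 0.602388
  L_C = 0.546354
Unnormalised posteriors:
  π_A·L_A = 0.73 × 0.548812 = 0.400632
  π_B·L_B = 0.08 × 0.602388 = 0.0481911
  π_C·L_C = 0.19 × 0.546354 = 0.103807
Evidence: 0.400632 + 0.0481911 + 0.103807 = 0.552631
Responsibility of Cluster B: 0.0481911 / 0.552631 ≈ 0.087

0.087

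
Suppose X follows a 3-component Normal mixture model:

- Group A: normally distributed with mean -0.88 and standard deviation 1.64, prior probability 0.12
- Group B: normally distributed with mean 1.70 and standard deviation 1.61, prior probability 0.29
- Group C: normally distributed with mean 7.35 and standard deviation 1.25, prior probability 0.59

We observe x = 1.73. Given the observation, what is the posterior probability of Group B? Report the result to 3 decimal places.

Apply Bayes' rule: the posterior for each component is proportional to its prior times its likelihood at x.
Component likelihoods at x = 1.73:
  L_A = 0.0685623
  L_B = 0.247747
  L_C = 1.30191e-05
Multiply by the mixture weights:
  π_A·L_A = 0.12 × 0.0685623 = 0.00822747
  π_B·L_B = 0.29 × 0.247747 = 0.0718467
  π_C·L_C = 0.59 × 1.30191e-05 = 7.68129e-06
Normaliser: 0.00822747 + 0.0718467 + 7.68129e-06 = 0.0800819
So the posterior for Group B is 0.0718467 / 0.0800819 ≈ 0.897.

0.897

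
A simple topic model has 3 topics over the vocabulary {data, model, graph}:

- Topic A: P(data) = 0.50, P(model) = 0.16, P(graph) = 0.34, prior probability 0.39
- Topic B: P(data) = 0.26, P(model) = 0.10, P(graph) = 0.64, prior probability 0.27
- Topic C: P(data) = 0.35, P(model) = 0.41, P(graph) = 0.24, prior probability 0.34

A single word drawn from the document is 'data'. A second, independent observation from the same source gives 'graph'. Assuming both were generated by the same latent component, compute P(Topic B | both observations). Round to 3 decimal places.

Posterior ∝ prior × likelihood, so P(k | x) ∝ π_k f_k(x); normalise over all components.
Since both observations come from the same component, the likelihood for component k is f_k(x₁)·f_k(x₂).
  L_A = [P(data | comp) = 0.50] × [0.34] = 0.17
  L_B = [P(data | comp) = 0.26] × [0.64] = 0.1664
  L_C = [P(data | comp) = 0.35] × [0.24] = 0.084
Prior × likelihood for each component:
  π_A·L_A = 0.39 × 0.17 = 0.0663
  π_B·L_B = 0.27 × 0.1664 = 0.044928
  π_C·L_C = 0.34 × 0.084 = 0.02856
Sum: 0.0663 + 0.044928 + 0.02856 = 0.139788
P(Topic B | x) ≈ 0.321

0.321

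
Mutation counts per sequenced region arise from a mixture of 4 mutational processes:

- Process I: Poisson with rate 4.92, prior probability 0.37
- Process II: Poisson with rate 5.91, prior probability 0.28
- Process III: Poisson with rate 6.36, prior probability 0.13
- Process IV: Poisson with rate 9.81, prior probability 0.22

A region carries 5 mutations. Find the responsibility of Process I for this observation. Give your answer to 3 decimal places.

Apply Bayes' rule: the posterior for each component is proportional to its prior times its likelihood at x.
Evaluate each component's likelihood at the observed value:
  f_I = e^(−4.92)·4.92^5/5! = 0.175354
  f_II = e^(−5.91)·5.91^5/5! = 0.162958
  f_III = e^(−6.36)·6.36^5/5! = 0.149966
  f_IV = e^(−9.81)·9.81^5/5! = 0.0415657
Prior × likelihood for each component:
  π_I·f_I = 0.37 × 0.175354 = 0.0648809
  π_II·f_II = 0.28 × 0.162958 = 0.0456282
  π_III·f_III = 0.13 × 0.149966 = 0.0194955
  π_IV·f_IV = 0.22 × 0.0415657 = 0.00914445
Sum: 0.0648809 + 0.0456282 + 0.0194955 + 0.00914445 = 0.139149
Responsibility of Process I: 0.0648809 / 0.139149 ≈ 0.466

0.466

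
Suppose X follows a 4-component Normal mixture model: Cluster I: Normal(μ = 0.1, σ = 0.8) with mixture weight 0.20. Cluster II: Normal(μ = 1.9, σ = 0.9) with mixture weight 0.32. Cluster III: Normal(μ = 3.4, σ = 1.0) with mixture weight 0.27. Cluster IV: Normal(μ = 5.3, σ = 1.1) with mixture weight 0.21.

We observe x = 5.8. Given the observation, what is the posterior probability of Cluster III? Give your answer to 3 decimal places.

0.081

By Bayes' theorem, P(k | x) = π_k f_k(x) / Σ_j π_j f_j(x).
Component likelihoods at x = 5.8:
  p_I = (1/(0.8·√(2π)))·exp(−(5.8−0.1)²/(2·0.8²)) = 0.498678·exp(-25.38281) = 4.72286e-12
  p_II = (1/(0.9·√(2π)))·exp(−(5.8−1.9)²/(2·0.9²)) = 0.443269·exp(-9.38889) = 3.70787e-05
  p_III = (1/(1.0·√(2π)))·exp(−(5.8−3.4)²/(2·1.0²)) = 0.398942·exp(-2.88000) = 0.0223945
  p_IV = (1/(1.1·√(2π)))·exp(−(5.8−5.3)²/(2·1.1²)) = 0.362675·exp(-0.10331) = 0.327079
Weight by the priors:
  π_I·p_I = 0.20 × 4.72286e-12 = 9.44571e-13
  π_II·p_II = 0.32 × 3.70787e-05 = 1.18652e-05
  π_III·p_III = 0.27 × 0.0223945 = 0.00604652
  π_IV·p_IV = 0.21 × 0.327079 = 0.0686865
Sum: 9.44571e-13 + 1.18652e-05 + 0.00604652 + 0.0686865 = 0.0747449
Responsibility of Cluster III: 0.00604652 / 0.0747449 ≈ 0.081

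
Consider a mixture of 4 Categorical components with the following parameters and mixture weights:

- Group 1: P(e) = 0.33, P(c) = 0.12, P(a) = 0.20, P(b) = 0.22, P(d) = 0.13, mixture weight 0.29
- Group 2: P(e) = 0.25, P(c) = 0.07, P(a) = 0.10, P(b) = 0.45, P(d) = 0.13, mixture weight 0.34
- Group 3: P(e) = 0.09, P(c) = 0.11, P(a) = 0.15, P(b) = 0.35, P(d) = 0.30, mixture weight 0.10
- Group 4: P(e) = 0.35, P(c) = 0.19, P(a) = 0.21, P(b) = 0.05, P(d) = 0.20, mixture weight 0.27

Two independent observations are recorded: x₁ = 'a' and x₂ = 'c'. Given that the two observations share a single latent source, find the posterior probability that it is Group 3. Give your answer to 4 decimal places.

Posterior ∝ prior × likelihood, so P(k | x) ∝ π_k f_k(x); normalise over all components.
Since both observations come from the same component, the likelihood for component k is f_k(x₁)·f_k(x₂).
  f_1 = [0.2] × [0.12] = 0.024
  f_2 = [0.1] × [0.07] = 0.007
  f_3 = [0.15] × [0.11] = 0.0165
  f_4 = [0.21] × [0.19] = 0.0399
Multiply by the mixture weights:
  π_1·f_1 = 0.29 × 0.024 = 0.00696
  π_2·f_2 = 0.34 × 0.007 = 0.00238
  π_3·f_3 = 0.10 × 0.0165 = 0.00165
  π_4·f_4 = 0.27 × 0.0399 = 0.010773
Evidence: 0.00696 + 0.00238 + 0.00165 + 0.010773 = 0.021763
P(Group 3 | x) = 0.00165 / 0.021763 ≈ 0.0758

0.0758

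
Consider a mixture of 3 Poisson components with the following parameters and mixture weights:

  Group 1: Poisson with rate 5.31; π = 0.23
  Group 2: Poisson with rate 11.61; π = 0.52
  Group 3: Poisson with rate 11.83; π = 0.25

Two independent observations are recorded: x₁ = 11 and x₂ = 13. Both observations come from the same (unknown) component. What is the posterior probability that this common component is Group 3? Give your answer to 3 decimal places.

Apply Bayes' rule: the posterior for each component is proportional to its prior times its likelihood at x.
Since both observations come from the same component, the likelihood for component k is f_k(x₁)·f_k(x₂).
  f_1 = [e^(−5.31)·5.31^11/11! = 0.011716] × [0.0021176] = 2.48099e-05
  f_2 = [e^(−11.61)·11.61^11/11! = 0.117446] × [0.10148] = 0.0119184
  f_3 = [e^(−11.83)·11.83^11/11! = 0.11587] × [0.103948] = 0.0120445
Prior × likelihood for each component:
  w_1·f_1 = 0.23 × 2.48099e-05 = 5.70628e-06
  w_2·f_2 = 0.52 × 0.0119184 = 0.00619759
  w_3·f_3 = 0.25 × 0.0120445 = 0.00301114
Sum: 5.70628e-06 + 0.00619759 + 0.00301114 = 0.00921443
P(Group 3 | x) = 0.00301114 / 0.00921443 ≈ 0.327

0.327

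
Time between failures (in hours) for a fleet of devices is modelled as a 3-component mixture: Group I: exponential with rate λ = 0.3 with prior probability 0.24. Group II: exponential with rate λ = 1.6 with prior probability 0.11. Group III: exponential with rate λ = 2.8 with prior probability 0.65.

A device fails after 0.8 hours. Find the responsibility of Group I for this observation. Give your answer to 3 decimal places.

0.189

Apply Bayes' rule: the posterior for each component is proportional to its prior times its likelihood at x.
Evaluate each component's likelihood at the observed value:
  L_I = 0.235988
  L_II = 0.44486
  L_III = 0.298084
Multiply by the mixture weights:
  P(Z=I)·L_I = 0.24 × 0.235988 = 0.0566372
  P(Z=II)·L_II = 0.11 × 0.44486 = 0.0489346
  P(Z=III)·L_III = 0.65 × 0.298084 = 0.193754
Sum: 0.0566372 + 0.0489346 + 0.193754 = 0.299326
So the posterior for Group I is 0.0566372 / 0.299326 ≈ 0.189.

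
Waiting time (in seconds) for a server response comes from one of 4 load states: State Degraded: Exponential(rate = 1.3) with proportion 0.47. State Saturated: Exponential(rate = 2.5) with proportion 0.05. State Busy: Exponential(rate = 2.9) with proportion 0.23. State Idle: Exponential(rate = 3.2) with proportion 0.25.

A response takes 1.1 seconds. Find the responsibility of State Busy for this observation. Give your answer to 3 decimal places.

By Bayes' theorem, P(k | x) = w_k f_k(x) / Σ_j w_j f_j(x).
Component likelihoods at x = 1.1 seconds:
  f_Degraded = 0.311102
  f_Saturated = 0.15982
  f_Busy = 0.119398
  f_Idle = 0.0947182
Prior × likelihood for each component:
  w_Degraded·f_Degraded = 0.47 × 0.311102 = 0.146218
  w_Saturated·f_Saturated = 0.05 × 0.15982 = 0.00799098
  w_Busy·f_Busy = 0.23 × 0.119398 = 0.0274616
  w_Idle·f_Idle = 0.25 × 0.0947182 = 0.0236795
Normaliser: 0.146218 + 0.00799098 + 0.0274616 + 0.0236795 = 0.20535
P(State Busy | the observation) = 0.0274616 / 0.20535 ≈ 0.134

0.134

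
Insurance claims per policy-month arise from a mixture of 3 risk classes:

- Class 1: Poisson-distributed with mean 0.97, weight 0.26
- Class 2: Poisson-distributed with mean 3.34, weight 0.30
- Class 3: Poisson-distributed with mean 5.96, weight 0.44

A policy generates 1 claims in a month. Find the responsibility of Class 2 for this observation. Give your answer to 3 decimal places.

0.258

The responsibility of component k is π_k f_k(x) divided by Σ_j π_j f_j(x).
Poisson probabilities:
  L_1 = e^(−0.97)·0.97^1/1! = 0.367711
  L_2 = e^(−3.34)·3.34^1/1! = 0.118359
  L_3 = e^(−5.96)·5.96^1/1! = 0.0153763
Multiply by the mixture weights:
  π_1·L_1 = 0.26 × 0.367711 = 0.0956047
  π_2·L_2 = 0.30 × 0.118359 = 0.0355078
  π_3·L_3 = 0.44 × 0.0153763 = 0.00676556
Normaliser: 0.0956047 + 0.0355078 + 0.00676556 = 0.137878
P(Class 2 | x) = 0.0355078 / 0.137878 ≈ 0.258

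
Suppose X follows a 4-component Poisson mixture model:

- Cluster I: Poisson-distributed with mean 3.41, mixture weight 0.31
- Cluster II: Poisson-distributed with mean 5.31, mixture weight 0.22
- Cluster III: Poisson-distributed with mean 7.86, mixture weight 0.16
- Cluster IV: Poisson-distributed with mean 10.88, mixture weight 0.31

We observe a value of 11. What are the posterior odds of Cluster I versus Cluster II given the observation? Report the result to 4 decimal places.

0.0722

Only the two components matter; the odds are (P(Z=i) f_i(x)) / (P(Z=j) f_j(x)).
Component likelihoods at x = 11:
  f_I = e^(−3.41)·3.41^11/11! = 0.000600065
  f_II = e^(−5.31)·5.31^11/11! = 0.011716
  f_III = e^(−7.86)·7.86^11/11! = 0.0683813
  f_IV = e^(−10.88)·10.88^11/11! = 0.119299
0.00018602 / 0.00257753 ≈ 0.0722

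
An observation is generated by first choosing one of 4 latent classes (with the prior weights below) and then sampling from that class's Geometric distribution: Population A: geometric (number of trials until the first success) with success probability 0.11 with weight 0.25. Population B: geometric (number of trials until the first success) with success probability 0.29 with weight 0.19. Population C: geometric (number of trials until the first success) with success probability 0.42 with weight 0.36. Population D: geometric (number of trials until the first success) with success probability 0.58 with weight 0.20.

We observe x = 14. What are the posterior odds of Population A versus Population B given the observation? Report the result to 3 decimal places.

Posterior odds = (π_i f_i(x)) / (π_j f_j(x)); the normalising sum cancels.
Geometric probabilities:
  p_A = 0.11·(1−0.11)^13 = 0.11·0.219821 = 0.0241804
  p_B = 0.29·(1−0.29)^13 = 0.29·0.0116509 = 0.00337875
  p_C = 0.42·(1−0.42)^13 = 0.42·0.000840551 = 0.000353031
  p_D = 0.58·(1−0.58)^13 = 0.58·1.26544e-05 = 7.33954e-06
Odds = (0.25/0.19) × (0.0241804/0.00337875) = 1.31579 × 7.15659 ≈ 9.417

9.417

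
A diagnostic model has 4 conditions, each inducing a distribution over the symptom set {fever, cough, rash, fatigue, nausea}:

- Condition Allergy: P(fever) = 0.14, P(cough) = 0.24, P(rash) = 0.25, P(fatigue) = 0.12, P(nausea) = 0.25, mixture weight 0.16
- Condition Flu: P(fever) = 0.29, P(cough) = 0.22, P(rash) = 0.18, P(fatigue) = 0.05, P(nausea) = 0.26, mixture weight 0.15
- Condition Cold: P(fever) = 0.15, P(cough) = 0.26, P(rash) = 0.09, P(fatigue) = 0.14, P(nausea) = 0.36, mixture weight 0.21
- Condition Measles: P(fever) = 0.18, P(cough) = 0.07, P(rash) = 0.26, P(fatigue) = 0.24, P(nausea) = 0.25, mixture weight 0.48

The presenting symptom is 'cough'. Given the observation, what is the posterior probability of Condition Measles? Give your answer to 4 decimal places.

Apply Bayes' rule: the posterior for each component is proportional to its prior times its likelihood at x.
Evaluate each component's likelihood at the observed value:
  p_Allergy = P(cough | comp) = 0.24
  p_Flu = P(cough | comp) = 0.22
  p_Cold = P(cough | comp) = 0.26
  p_Measles = P(cough | comp) = 0.07
Weight by the priors:
  w_Allergy·p_Allergy = 0.16 × 0.24 = 0.0384
  w_Flu·p_Flu = 0.15 × 0.22 = 0.033
  w_Cold·p_Cold = 0.21 × 0.26 = 0.0546
  w_Measles·p_Measles = 0.48 × 0.07 = 0.0336
Normaliser: 0.0384 + 0.033 + 0.0546 + 0.0336 = 0.1596
Responsibility of Condition Measles: 0.0336 / 0.1596 ≈ 0.2105

0.2105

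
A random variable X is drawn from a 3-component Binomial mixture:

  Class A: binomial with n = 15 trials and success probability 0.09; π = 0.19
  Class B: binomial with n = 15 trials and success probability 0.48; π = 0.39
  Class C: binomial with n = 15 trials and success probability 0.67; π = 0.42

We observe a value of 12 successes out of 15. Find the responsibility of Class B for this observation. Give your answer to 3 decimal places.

0.062

By Bayes' theorem, P(k | x) = w_k f_k(x) / Σ_j w_j f_j(x).
Evaluate each component's likelihood at the observed value:
  p_A = C(15,12)·0.09^12·0.91^3 = 455·2.8243e-13·0.753571 = 9.6838e-11
  p_B = C(15,12)·0.48^12·0.52^3 = 455·0.000149587·0.140608 = 0.0095701
  p_C = C(15,12)·0.67^12·0.33^3 = 455·0.00818272·0.035937 = 0.133798
Unnormalised posteriors:
  w_A·p_A = 0.19 × 9.6838e-11 = 1.83992e-11
  w_B·p_B = 0.39 × 0.0095701 = 0.00373234
  w_C·p_C = 0.42 × 0.133798 = 0.0561953
Denominator: 1.83992e-11 + 0.00373234 + 0.0561953 = 0.0599277
So the posterior for Class B is 0.00373234 / 0.0599277 ≈ 0.062.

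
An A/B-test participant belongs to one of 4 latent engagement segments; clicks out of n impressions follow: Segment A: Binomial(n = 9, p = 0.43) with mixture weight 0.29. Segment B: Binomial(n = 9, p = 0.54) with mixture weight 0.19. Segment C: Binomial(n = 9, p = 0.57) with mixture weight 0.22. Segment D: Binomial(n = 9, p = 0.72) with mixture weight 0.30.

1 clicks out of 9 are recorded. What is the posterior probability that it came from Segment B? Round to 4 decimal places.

P(component k | x) = π_k·f_k(x) / marginal(x), where marginal(x) = Σ_j π_j·f_j(x).
Evaluate each component's likelihood at the observed value:
  f_A = C(9,1)·0.43^1·0.57^8 = 9·0.43·0.0111429 = 0.0431231
  f_B = C(9,1)·0.54^1·0.46^8 = 9·0.54·0.00200476 = 0.00974314
  f_C = C(9,1)·0.57^1·0.43^8 = 9·0.57·0.00116882 = 0.00599605
  f_D = C(9,1)·0.72^1·0.28^8 = 9·0.72·3.77802e-05 = 0.000244816
Weight by the priors:
  π_A·f_A = 0.29 × 0.0431231 = 0.0125057
  π_B·f_B = 0.19 × 0.00974314 = 0.0018512
  π_C·f_C = 0.22 × 0.00599605 = 0.00131913
  π_D·f_D = 0.30 × 0.000244816 = 7.34447e-05
Denominator: 0.0125057 + 0.0018512 + 0.00131913 + 7.34447e-05 = 0.0157495
So the posterior for Segment B is 0.0018512 / 0.0157495 ≈ 0.1175.

0.1175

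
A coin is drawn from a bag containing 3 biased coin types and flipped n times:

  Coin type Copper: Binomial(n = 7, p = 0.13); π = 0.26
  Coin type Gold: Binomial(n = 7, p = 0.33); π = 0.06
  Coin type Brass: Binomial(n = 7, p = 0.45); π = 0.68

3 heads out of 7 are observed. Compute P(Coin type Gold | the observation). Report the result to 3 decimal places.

0.068

Posterior ∝ prior × likelihood, so P(k | x) ∝ π_k f_k(x); normalise over all components.
Binomial probabilities:
  L_Copper = C(7,3)·0.13^3·0.87^4 = 35·0.002197·0.572898 = 0.044053
  L_Gold = C(7,3)·0.33^3·0.67^4 = 35·0.035937·0.201511 = 0.25346
  L_Brass = C(7,3)·0.45^3·0.55^4 = 35·0.091125·0.0915063 = 0.291848
Weight by the priors:
  π_Copper·L_Copper = 0.26 × 0.044053 = 0.0114538
  π_Gold·L_Gold = 0.06 × 0.25346 = 0.0152076
  π_Brass·L_Brass = 0.68 × 0.291848 = 0.198456
Evidence: 0.0114538 + 0.0152076 + 0.198456 = 0.225118
P(Coin type Gold | data) ≈ 0.068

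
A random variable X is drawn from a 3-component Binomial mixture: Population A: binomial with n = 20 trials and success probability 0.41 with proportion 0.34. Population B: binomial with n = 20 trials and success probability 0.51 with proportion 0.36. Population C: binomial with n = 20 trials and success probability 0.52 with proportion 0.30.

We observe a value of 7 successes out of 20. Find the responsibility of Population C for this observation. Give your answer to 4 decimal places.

0.1815

The responsibility of component k is π_k f_k(x) divided by Σ_j π_j f_j(x).
Evaluate each component's likelihood at the observed value:
  p_A = C(20,7)·0.41^7·0.59^13 = 77520·0.00194754·0.00104973 = 0.158481
  p_B = C(20,7)·0.51^7·0.49^13 = 77520·0.00897411·9.38748e-05 = 0.0653061
  p_C = C(20,7)·0.52^7·0.48^13 = 77520·0.0102807·7.18019e-05 = 0.0572233
Unnormalised posteriors:
  π_A·p_A = 0.34 × 0.158481 = 0.0538835
  π_B·p_B = 0.36 × 0.0653061 = 0.0235102
  π_C·p_C = 0.30 × 0.0572233 = 0.017167
Denominator: 0.0538835 + 0.0235102 + 0.017167 = 0.0945607
Responsibility of Population C: 0.017167 / 0.0945607 ≈ 0.1815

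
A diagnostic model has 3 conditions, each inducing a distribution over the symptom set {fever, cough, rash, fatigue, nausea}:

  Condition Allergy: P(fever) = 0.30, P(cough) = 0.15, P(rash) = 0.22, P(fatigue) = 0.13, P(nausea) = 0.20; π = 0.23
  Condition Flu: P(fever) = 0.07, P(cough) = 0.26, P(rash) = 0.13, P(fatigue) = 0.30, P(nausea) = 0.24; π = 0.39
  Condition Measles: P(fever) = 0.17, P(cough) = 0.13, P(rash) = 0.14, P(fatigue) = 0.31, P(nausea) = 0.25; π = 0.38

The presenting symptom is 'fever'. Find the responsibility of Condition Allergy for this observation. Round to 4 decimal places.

The responsibility of component k is π_k f_k(x) divided by Σ_j π_j f_j(x).
Component likelihoods at x = 'fever':
  L_Allergy = P(fever | comp) = 0.30
  L_Flu = P(fever | comp) = 0.07
  L_Measles = P(fever | comp) = 0.17
Prior × likelihood for each component:
  π_Allergy·L_Allergy = 0.23 × 0.3 = 0.069
  π_Flu·L_Flu = 0.39 × 0.07 = 0.0273
  π_Measles·L_Measles = 0.38 × 0.17 = 0.0646
Marginal: 0.069 + 0.0273 + 0.0646 = 0.1609
Responsibility of Condition Allergy: 0.069 / 0.1609 ≈ 0.4288

0.4288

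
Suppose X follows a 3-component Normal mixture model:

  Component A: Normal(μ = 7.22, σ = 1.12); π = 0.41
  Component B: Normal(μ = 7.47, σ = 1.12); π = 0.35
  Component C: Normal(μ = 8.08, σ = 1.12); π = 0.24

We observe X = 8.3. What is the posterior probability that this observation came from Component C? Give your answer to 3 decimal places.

0.310

P(component k | x) = π_k·f_k(x) / marginal(x), where marginal(x) = Σ_j π_j·f_j(x).
Component likelihoods at x = 8.3:
  p_A = (1/(1.12·√(2π)))·exp(−(8.3−7.22)²/(2·1.12²)) = 0.356198·exp(-0.46492) = 0.223758
  p_B = (1/(1.12·√(2π)))·exp(−(8.3−7.47)²/(2·1.12²)) = 0.356198·exp(-0.27459) = 0.270668
  p_C = (1/(1.12·√(2π)))·exp(−(8.3−8.08)²/(2·1.12²)) = 0.356198·exp(-0.01929) = 0.349393
Prior × likelihood for each component:
  π_A·p_A = 0.41 × 0.223758 = 0.0917407
  π_B·p_B = 0.35 × 0.270668 = 0.094734
  π_C·p_C = 0.24 × 0.349393 = 0.0838542
Normaliser: 0.0917407 + 0.094734 + 0.0838542 = 0.270329
So the posterior for Component C is 0.0838542 / 0.270329 ≈ 0.310.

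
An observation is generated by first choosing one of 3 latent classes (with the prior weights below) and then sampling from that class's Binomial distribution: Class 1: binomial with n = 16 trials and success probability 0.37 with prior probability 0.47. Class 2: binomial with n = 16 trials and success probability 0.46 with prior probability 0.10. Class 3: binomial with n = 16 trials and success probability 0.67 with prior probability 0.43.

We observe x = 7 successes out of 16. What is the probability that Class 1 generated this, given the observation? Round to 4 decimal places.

By Bayes' theorem, P(k | x) = π_k f_k(x) / Σ_j π_j f_j(x).
Evaluate each component's likelihood at the observed value:
  p_1 = 0.169786
  p_2 = 0.194659
  p_3 = 0.0321792
Unnormalised posteriors:
  π_1·p_1 = 0.47 × 0.169786 = 0.0797996
  π_2·p_2 = 0.10 × 0.194659 = 0.0194659
  π_3·p_3 = 0.43 × 0.0321792 = 0.0138371
Evidence: 0.0797996 + 0.0194659 + 0.0138371 = 0.113103
Responsibility of Class 1: 0.0797996 / 0.113103 ≈ 0.7056

0.7056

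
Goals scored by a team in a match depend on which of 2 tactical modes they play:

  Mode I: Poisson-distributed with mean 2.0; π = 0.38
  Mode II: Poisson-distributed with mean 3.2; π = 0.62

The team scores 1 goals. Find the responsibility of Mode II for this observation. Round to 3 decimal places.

0.440

Apply Bayes' rule: the posterior for each component is proportional to its prior times its likelihood at x.
Component likelihoods at x = 1 goals:
  L_I = e^(−2.0)·2.0^1/1! = 0.270671
  L_II = e^(−3.2)·3.2^1/1! = 0.130439
Multiply by the mixture weights:
  π_I·L_I = 0.38 × 0.270671 = 0.102855
  π_II·L_II = 0.62 × 0.130439 = 0.0808722
Marginal: 0.102855 + 0.0808722 = 0.183727
P(Mode II | the observation) = 0.0808722 / 0.183727 ≈ 0.440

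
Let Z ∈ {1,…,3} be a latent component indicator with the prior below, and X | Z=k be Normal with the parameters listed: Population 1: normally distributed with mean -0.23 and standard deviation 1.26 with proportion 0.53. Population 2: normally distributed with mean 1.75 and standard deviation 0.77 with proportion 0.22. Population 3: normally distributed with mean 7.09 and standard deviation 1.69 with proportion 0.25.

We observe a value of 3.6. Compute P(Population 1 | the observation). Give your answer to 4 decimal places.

P(component k | x) = w_k·f_k(x) / marginal(x), where marginal(x) = Σ_j w_j·f_j(x).
Normal densities:
  f_1 = 0.00312012
  f_2 = 0.028903
  f_3 = 0.0279885
Unnormalised posteriors:
  w_1·f_1 = 0.53 × 0.00312012 = 0.00165366
  w_2·f_2 = 0.22 × 0.028903 = 0.00635865
  w_3·f_3 = 0.25 × 0.0279885 = 0.00699712
Denominator: 0.00165366 + 0.00635865 + 0.00699712 = 0.0150094
Responsibility of Population 1: 0.00165366 / 0.0150094 ≈ 0.1102

0.1102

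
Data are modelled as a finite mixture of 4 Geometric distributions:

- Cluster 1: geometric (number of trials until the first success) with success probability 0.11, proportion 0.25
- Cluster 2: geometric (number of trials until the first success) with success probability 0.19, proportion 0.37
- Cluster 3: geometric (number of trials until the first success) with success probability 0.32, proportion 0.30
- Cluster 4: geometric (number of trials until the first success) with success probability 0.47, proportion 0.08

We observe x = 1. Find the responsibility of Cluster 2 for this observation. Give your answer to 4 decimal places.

0.3038

The responsibility of component k is w_k f_k(x) divided by Σ_j w_j f_j(x).
Evaluate each component's likelihood at the observed value:
  L_1 = 0.11
  L_2 = 0.19
  L_3 = 0.32
  L_4 = 0.47
Unnormalised posteriors:
  w_1·L_1 = 0.25 × 0.11 = 0.0275
  w_2·L_2 = 0.37 × 0.19 = 0.0703
  w_3·L_3 = 0.30 × 0.32 = 0.096
  w_4·L_4 = 0.08 × 0.47 = 0.0376
Normaliser: 0.0275 + 0.0703 + 0.096 + 0.0376 = 0.2314
So the posterior for Cluster 2 is 0.0703 / 0.2314 ≈ 0.3038.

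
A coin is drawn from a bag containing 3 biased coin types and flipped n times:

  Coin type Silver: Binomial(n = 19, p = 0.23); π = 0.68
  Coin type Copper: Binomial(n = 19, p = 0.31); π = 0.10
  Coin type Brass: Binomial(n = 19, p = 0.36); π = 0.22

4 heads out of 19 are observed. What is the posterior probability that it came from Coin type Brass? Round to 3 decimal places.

0.100

P(component k | x) = w_k·f_k(x) / marginal(x), where marginal(x) = Σ_j w_j·f_j(x).
Evaluate each component's likelihood at the observed value:
  L_Silver = C(19,4)·0.23^4·0.77^15 = 3876·0.00279841·0.0198317 = 0.215108
  L_Copper = C(19,4)·0.31^4·0.69^15 = 3876·0.00923521·0.00382592 = 0.136952
  L_Brass = C(19,4)·0.36^4·0.64^15 = 3876·0.0167962·0.00123794 = 0.0805923
Unnormalised posteriors:
  w_Silver·L_Silver = 0.68 × 0.215108 = 0.146273
  w_Copper·L_Copper = 0.10 × 0.136952 = 0.0136952
  w_Brass·L_Brass = 0.22 × 0.0805923 = 0.0177303
Marginal: 0.146273 + 0.0136952 + 0.0177303 = 0.177699
P(Coin type Brass | the observation) = 0.0177303 / 0.177699 ≈ 0.100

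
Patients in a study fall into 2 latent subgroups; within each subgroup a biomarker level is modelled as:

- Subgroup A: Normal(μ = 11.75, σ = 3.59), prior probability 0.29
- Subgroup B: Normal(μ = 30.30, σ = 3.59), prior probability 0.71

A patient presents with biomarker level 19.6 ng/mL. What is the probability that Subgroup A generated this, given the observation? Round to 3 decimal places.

The responsibility of component k is P(Z=k) f_k(x) divided by Σ_j P(Z=j) f_j(x).
Evaluate each component's likelihood at the observed value:
  L_A = (1/(3.59·√(2π)))·exp(−(19.6−11.75)²/(2·3.59²)) = 0.111126·exp(-2.39067) = 0.0101756
  L_B = (1/(3.59·√(2π)))·exp(−(19.6−30.30)²/(2·3.59²)) = 0.111126·exp(-4.44169) = 0.00130862
Multiply by the mixture weights:
  P(Z=A)·L_A = 0.29 × 0.0101756 = 0.00295092
  P(Z=B)·L_B = 0.71 × 0.00130862 = 0.000929118
Denominator: 0.00295092 + 0.000929118 = 0.00388003
P(Subgroup A | x) ≈ 0.761

0.761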